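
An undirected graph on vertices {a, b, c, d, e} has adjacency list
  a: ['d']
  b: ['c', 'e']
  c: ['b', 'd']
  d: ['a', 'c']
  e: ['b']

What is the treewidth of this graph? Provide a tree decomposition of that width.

Every bag has size at most 2, so the width is 2 − 1 = 1 and tw(G) ≤ 1. Since G has at least one edge (e.g. c–b), it is not an edgeless graph, so tw(G) ≥ 1. Combining the bounds, tw(G) = 1.

Treewidth 1.
One such decomposition:
Bags: B1 = {b, c}  B2 = {c, d}  B3 = {a, d}  B4 = {b, e}
Tree: B1–B2, B2–B3, B1–B4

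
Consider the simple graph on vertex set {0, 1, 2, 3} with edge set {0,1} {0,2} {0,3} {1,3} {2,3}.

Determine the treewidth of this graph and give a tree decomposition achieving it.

Treewidth 2.
One optimal decomposition is:
Bags: B1 = {0, 1, 3}  B2 = {0, 2, 3}
Tree: B1–B2

The largest bag has 3 vertices, giving width 2; this decomposition certifies tw(G) ≤ 2. Conversely, {0, 1, 3} is a clique of size 3, and the vertices of any clique must share a bag in every tree decomposition; so some bag has ≥ 3 vertices and tw(G) ≥ 2. The upper and lower bounds meet at 2, so that is the treewidth.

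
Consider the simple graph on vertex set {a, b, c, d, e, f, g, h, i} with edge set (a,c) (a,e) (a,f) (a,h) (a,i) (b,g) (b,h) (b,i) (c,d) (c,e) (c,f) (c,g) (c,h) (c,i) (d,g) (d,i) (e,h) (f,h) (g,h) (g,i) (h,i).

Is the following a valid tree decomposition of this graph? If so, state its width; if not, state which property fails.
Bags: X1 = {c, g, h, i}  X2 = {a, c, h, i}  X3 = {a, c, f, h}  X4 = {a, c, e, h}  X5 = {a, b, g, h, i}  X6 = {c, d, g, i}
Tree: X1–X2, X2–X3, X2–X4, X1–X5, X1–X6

No — bags containing vertex a are not connected in the tree.

A tree decomposition must satisfy three properties: every vertex lies in some bag; for every edge, both endpoints lie together in some bag; and for every vertex, the bags containing it form a connected subtree. Here bags containing vertex a are not connected in the tree, so the decomposition is invalid.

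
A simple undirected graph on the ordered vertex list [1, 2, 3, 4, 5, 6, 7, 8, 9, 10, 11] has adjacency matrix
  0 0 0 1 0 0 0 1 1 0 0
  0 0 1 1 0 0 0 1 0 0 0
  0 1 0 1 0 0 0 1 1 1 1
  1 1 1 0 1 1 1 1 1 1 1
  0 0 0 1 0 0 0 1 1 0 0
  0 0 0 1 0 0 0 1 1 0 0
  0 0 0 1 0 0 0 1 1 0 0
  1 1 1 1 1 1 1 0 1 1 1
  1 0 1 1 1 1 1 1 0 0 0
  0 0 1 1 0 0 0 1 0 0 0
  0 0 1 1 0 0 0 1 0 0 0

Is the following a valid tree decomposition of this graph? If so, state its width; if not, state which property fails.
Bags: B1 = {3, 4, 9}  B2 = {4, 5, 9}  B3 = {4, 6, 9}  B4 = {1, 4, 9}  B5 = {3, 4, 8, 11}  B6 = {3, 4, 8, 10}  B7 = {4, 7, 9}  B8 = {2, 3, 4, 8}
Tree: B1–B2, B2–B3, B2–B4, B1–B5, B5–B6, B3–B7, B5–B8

A tree decomposition must satisfy three properties: every vertex lies in some bag; for every edge, both endpoints lie together in some bag; and for every vertex, the bags containing it form a connected subtree. Here edge (8,9) lies in no bag, so the decomposition is invalid.

No — edge (8,9) lies in no bag.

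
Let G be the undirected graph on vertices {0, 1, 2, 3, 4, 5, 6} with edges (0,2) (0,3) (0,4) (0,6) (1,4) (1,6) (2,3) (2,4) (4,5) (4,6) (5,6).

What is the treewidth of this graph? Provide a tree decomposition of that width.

Treewidth 2.
One optimal decomposition is:
Bags: B1 = {0, 2, 4}  B2 = {0, 4, 6}  B3 = {4, 5, 6}  B4 = {0, 2, 3}  B5 = {1, 4, 6}
Tree: B1–B2, B2–B3, B1–B4, B3–B5

Each bag holds 3 vertices, so the decomposition has width 2, which upper-bounds the treewidth. On the other hand G contains the 3-clique {0, 2, 3}. A clique must lie in a single bag of any decomposition, so no decomposition can have width below 2. Therefore the treewidth is 2.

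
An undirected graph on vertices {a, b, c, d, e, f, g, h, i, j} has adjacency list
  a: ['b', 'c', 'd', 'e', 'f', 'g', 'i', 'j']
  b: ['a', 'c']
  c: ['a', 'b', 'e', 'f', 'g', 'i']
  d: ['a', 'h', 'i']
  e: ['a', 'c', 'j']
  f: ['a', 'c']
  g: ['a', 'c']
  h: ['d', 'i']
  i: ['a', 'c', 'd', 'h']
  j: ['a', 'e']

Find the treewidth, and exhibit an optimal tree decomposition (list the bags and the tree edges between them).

Treewidth 2.
One optimal decomposition is:
Bags: B1 = {a, c, e}  B2 = {a, b, c}  B3 = {a, c, i}  B4 = {a, e, j}  B5 = {a, d, i}  B6 = {a, c, g}  B7 = {d, h, i}  B8 = {a, c, f}
Tree: B1–B2, B2–B3, B1–B4, B3–B5, B1–B6, B5–B7, B6–B8

The largest bag has 3 vertices, giving width 2; this decomposition certifies tw(G) ≤ 2. For the lower bound, the 3 vertices {d, h, i} are pairwise adjacent, and any tree decomposition puts a clique entirely inside one bag — forcing width ≥ 2. Hence tw(G) = 2 exactly.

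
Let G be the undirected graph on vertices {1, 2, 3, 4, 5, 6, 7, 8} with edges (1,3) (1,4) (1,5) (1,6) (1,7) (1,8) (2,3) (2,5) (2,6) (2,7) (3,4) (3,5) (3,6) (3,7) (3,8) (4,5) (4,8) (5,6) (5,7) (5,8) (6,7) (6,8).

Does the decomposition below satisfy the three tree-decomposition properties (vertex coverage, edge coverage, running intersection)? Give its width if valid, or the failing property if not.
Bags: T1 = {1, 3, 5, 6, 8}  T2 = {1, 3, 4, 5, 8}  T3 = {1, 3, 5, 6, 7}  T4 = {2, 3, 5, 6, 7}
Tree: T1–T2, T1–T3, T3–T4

Yes; width 4.

Checking the three conditions: (i) the bags cover all of {1, 2, 3, 4, 5, 6, 7, 8}; (ii) for each edge, some bag contains both endpoints; (iii) the bags containing any fixed vertex form a subtree. All hold, so the decomposition is valid with width 5 − 1 = 4.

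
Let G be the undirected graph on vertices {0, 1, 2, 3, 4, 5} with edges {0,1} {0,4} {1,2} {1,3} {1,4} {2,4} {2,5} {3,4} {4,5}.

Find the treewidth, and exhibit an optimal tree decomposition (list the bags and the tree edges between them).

The largest bag has 3 vertices, giving width 2; this decomposition certifies tw(G) ≤ 2. For the lower bound, the 3 vertices {0, 1, 4} are pairwise adjacent, and any tree decomposition puts a clique entirely inside one bag — forcing width ≥ 2. Hence tw(G) = 2 exactly.

Treewidth 2.
Bags: B1 = {0, 1, 4}  B2 = {1, 3, 4}  B3 = {1, 2, 4}  B4 = {2, 4, 5}
Tree: B1–B2, B2–B3, B3–B4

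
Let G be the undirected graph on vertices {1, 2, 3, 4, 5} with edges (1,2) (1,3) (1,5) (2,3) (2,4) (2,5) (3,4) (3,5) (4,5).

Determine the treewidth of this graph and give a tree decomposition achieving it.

Treewidth 3.
One such decomposition:
Bags: B1 = {2, 3, 4, 5}  B2 = {1, 2, 3, 5}
Tree: B1–B2

Each bag holds 4 vertices, so the decomposition has width 3, which upper-bounds the treewidth. Conversely, {1, 2, 3, 5} is a clique of size 4, and the vertices of any clique must share a bag in every tree decomposition; so some bag has ≥ 4 vertices and tw(G) ≥ 3. Therefore the treewidth is 3.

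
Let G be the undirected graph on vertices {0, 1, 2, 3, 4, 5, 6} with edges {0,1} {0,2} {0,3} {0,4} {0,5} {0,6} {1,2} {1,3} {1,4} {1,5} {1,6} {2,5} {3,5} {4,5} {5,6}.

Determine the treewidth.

3

A width-3 tree decomposition is:
Bags: B1 = {0, 1, 3, 5}  B2 = {0, 1, 2, 5}  B3 = {0, 1, 5, 6}  B4 = {0, 1, 4, 5}
Tree: B1–B2, B1–B3, B2–B4
Every bag has size at most 4, so the width is 4 − 1 = 3 and tw(G) ≤ 3. For the lower bound, the 4 vertices {0, 1, 2, 5} are pairwise adjacent, and any tree decomposition puts a clique entirely inside one bag — forcing width ≥ 3. Combining the bounds, tw(G) = 3.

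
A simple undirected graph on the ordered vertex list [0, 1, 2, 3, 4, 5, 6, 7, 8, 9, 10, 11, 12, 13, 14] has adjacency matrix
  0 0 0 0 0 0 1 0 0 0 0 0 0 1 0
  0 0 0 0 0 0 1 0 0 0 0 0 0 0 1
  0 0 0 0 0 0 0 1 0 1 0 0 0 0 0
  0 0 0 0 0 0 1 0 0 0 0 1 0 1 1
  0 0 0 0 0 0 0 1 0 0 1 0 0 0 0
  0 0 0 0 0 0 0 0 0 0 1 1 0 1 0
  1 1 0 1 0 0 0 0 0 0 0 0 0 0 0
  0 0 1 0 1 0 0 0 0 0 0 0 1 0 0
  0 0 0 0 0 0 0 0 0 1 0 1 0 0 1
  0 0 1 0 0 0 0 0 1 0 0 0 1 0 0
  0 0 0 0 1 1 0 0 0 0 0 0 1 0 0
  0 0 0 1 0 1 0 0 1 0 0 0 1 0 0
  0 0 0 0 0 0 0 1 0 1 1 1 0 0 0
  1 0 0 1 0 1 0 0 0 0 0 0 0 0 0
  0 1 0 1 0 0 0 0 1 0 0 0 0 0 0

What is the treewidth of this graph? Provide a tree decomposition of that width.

Each bag holds 4 vertices, so the decomposition has width 3, which upper-bounds the treewidth. For the lower bound: the 4 vertex sets {2,4,7}, {9}, {12}, {5,8,10,11} are disjoint, each induces a connected subgraph, and every pair is joined by at least one edge of G. Contracting each set to a single vertex therefore yields K_{4} as a minor, and since treewidth is minor-monotone, tw(G) ≥ tw(K_{4}) = 3. Combining the bounds, tw(G) = 3.

Treewidth 3.
Bags: B1 = {2, 4, 7, 9}  B2 = {4, 7, 9, 12}  B3 = {4, 9, 10, 12}  B4 = {8, 9, 10, 12}  B5 = {8, 10, 11, 12}  B6 = {5, 8, 10, 11}  B7 = {5, 8, 11, 14}  B8 = {3, 5, 11, 14}  B9 = {3, 5, 13, 14}  B10 = {1, 3, 13, 14}  B11 = {1, 3, 6, 13}  B12 = {0, 1, 6, 13}
Tree: B1–B2, B2–B3, B3–B4, B4–B5, B5–B6, B6–B7, B7–B8, B8–B9, B9–B10, B10–B11, B11–B12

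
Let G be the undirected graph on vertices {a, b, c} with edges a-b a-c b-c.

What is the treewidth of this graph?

A width-2 tree decomposition is:
Bags: B1 = {a, b, c}
Tree: (single bag)
With just one bag of size 3, the width is 3 − 1 = 2, so tw(G) ≤ 2. For the lower bound, the 3 vertices {a, b, c} are pairwise adjacent, and any tree decomposition puts a clique entirely inside one bag — forcing width ≥ 2. Hence tw(G) = 2 exactly.

2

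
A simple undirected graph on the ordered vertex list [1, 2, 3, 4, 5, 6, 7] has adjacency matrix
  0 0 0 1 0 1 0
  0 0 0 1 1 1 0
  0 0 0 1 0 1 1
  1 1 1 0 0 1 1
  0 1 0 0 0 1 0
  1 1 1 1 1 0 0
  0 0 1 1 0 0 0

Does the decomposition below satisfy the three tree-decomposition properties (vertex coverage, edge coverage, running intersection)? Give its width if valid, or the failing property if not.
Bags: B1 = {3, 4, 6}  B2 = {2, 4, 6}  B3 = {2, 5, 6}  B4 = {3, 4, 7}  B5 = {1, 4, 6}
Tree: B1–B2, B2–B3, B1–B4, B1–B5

Every vertex of G appears in some bag (union = {1, 2, 3, 4, 5, 6, 7}); every edge is covered by a bag; and for each vertex v the set of bags containing v is connected in the bag tree. The decomposition is therefore valid. The largest bag has 3 vertices, so the width is 2.

Yes; width 2.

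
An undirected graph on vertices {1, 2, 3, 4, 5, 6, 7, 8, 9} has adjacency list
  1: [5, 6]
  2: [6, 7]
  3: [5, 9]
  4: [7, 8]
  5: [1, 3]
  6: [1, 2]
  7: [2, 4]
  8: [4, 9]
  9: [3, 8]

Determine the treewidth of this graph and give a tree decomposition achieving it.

Treewidth 2.
One such decomposition:
Bags: B1 = {2, 4, 7}  B2 = {2, 4, 8}  B3 = {2, 8, 9}  B4 = {2, 3, 9}  B5 = {2, 3, 5}  B6 = {1, 2, 5}  B7 = {1, 2, 6}
Tree: B1–B2, B2–B3, B3–B4, B4–B5, B5–B6, B6–B7

The largest bag has 3 vertices, giving width 2; this decomposition certifies tw(G) ≤ 2. For the lower bound, G contains the cycle 2–7–4–8–9–3–5–1–6–2, so G is not a forest; only forests have treewidth ≤ 1, hence tw(G) ≥ 2. The upper and lower bounds meet at 2, so that is the treewidth.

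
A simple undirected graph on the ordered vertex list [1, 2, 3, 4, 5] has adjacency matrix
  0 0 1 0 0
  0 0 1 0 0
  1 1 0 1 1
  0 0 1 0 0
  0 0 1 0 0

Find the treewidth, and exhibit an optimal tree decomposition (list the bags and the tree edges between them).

Treewidth 1.
Bags: B1 = {2, 3}  B2 = {3, 4}  B3 = {3, 5}  B4 = {1, 3}
Tree: B1–B2, B2–B3, B1–B4

Every bag has size at most 2, so the width is 2 − 1 = 1 and tw(G) ≤ 1. Since G has at least one edge (e.g. 2–3), it is not an edgeless graph, so tw(G) ≥ 1. Combining the bounds, tw(G) = 1.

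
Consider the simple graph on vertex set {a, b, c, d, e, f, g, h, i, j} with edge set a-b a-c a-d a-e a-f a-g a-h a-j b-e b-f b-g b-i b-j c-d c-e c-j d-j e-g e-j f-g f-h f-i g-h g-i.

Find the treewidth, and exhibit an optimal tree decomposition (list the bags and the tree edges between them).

Treewidth 3.
Bags: B1 = {a, b, e, j}  B2 = {a, c, e, j}  B3 = {a, b, e, g}  B4 = {a, c, d, j}  B5 = {a, b, f, g}  B6 = {b, f, g, i}  B7 = {a, f, g, h}
Tree: B1–B2, B1–B3, B2–B4, B3–B5, B5–B6, B5–B7

Each bag holds 4 vertices, so the decomposition has width 3, which upper-bounds the treewidth. Conversely, {a, c, d, j} is a clique of size 4, and the vertices of any clique must share a bag in every tree decomposition; so some bag has ≥ 4 vertices and tw(G) ≥ 3. Therefore the treewidth is 3.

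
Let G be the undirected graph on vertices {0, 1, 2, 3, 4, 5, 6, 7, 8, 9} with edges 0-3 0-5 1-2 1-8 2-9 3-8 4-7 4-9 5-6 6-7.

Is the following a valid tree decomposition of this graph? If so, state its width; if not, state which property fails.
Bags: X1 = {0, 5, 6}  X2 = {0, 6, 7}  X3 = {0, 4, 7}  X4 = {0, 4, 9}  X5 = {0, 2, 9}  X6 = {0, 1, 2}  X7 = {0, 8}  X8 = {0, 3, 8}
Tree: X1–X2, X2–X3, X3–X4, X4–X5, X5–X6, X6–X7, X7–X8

A tree decomposition must satisfy three properties: every vertex lies in some bag; for every edge, both endpoints lie together in some bag; and for every vertex, the bags containing it form a connected subtree. Here edge (1,8) lies in no bag, so the decomposition is invalid.

No — edge (1,8) lies in no bag.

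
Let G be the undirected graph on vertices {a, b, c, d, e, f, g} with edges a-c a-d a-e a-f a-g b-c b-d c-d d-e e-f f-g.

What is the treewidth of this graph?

A width-2 tree decomposition is:
Bags: B1 = {a, d, e}  B2 = {a, c, d}  B3 = {b, c, d}  B4 = {a, e, f}  B5 = {a, f, g}
Tree: B1–B2, B2–B3, B1–B4, B4–B5
Each bag holds 3 vertices, so the decomposition has width 2, which upper-bounds the treewidth. On the other hand G contains the 3-clique {a, d, e}. A clique must lie in a single bag of any decomposition, so no decomposition can have width below 2. Combining the bounds, tw(G) = 2.

2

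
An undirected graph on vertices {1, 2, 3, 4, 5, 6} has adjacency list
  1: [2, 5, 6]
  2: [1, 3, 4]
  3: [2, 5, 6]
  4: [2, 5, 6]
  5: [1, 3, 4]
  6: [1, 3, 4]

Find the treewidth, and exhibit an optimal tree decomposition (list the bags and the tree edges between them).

Each bag holds 4 vertices, so the decomposition has width 3, which upper-bounds the treewidth. For the lower bound: the 4 vertex sets {2,4}, {1,6}, {5}, {3} are disjoint, each induces a connected subgraph, and every pair is joined by at least one edge of G. Contracting each set to a single vertex therefore yields K_{4} as a minor, and since treewidth is minor-monotone, tw(G) ≥ tw(K_{4}) = 3. Therefore the treewidth is 3.

Treewidth 3.
Bags: B1 = {2, 4, 5, 6}  B2 = {1, 2, 5, 6}  B3 = {2, 3, 5, 6}
Tree: B1–B2, B2–B3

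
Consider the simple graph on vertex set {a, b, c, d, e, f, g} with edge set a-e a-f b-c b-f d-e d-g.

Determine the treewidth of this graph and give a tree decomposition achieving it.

Every bag has size at most 2, so the width is 2 − 1 = 1 and tw(G) ≤ 1. Since G has at least one edge (e.g. g–d), it is not an edgeless graph, so tw(G) ≥ 1. Hence tw(G) = 1 exactly.

Treewidth 1.
One optimal decomposition is:
Bags: B1 = {d, g}  B2 = {d, e}  B3 = {a, e}  B4 = {a, f}  B5 = {b, f}  B6 = {b, c}
Tree: B1–B2, B2–B3, B3–B4, B4–B5, B5–B6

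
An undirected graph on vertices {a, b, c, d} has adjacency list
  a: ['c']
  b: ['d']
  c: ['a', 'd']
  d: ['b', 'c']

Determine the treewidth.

1

A width-1 tree decomposition is:
Bags: B1 = {b, d}  B2 = {c, d}  B3 = {a, c}
Tree: B1–B2, B2–B3
The largest bag has 2 vertices, giving width 1; this decomposition certifies tw(G) ≤ 1. Any graph with an edge has treewidth ≥ 1, and G has the edge b–d. Combining the bounds, tw(G) = 1.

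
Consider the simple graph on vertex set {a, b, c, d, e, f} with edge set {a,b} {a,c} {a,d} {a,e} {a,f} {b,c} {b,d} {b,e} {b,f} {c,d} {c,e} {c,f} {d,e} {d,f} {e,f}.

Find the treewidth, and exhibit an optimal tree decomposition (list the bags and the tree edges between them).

With just one bag of size 6, the width is 6 − 1 = 5, so tw(G) ≤ 5. On the other hand G contains the 6-clique {a, b, c, d, e, f}. A clique must lie in a single bag of any decomposition, so no decomposition can have width below 5. Hence tw(G) = 5 exactly.

Treewidth 5.
One such decomposition:
Bags: B1 = {a, b, c, d, e, f}
Tree: (single bag)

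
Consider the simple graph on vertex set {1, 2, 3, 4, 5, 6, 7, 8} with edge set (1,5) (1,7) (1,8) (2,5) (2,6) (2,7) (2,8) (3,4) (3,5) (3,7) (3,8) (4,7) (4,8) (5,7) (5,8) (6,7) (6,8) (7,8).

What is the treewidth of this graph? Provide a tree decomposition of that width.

Treewidth 3.
One optimal decomposition is:
Bags: B1 = {2, 5, 7, 8}  B2 = {3, 5, 7, 8}  B3 = {3, 4, 7, 8}  B4 = {2, 6, 7, 8}  B5 = {1, 5, 7, 8}
Tree: B1–B2, B2–B3, B1–B4, B1–B5

Each bag holds 4 vertices, so the decomposition has width 3, which upper-bounds the treewidth. On the other hand G contains the 4-clique {3, 4, 7, 8}. A clique must lie in a single bag of any decomposition, so no decomposition can have width below 3. Hence tw(G) = 3 exactly.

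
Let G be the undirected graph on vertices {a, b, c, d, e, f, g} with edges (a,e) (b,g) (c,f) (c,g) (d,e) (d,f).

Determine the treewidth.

1

A width-1 tree decomposition is:
Bags: B1 = {b, g}  B2 = {c, g}  B3 = {c, f}  B4 = {d, f}  B5 = {d, e}  B6 = {a, e}
Tree: B1–B2, B2–B3, B3–B4, B4–B5, B5–B6
Every bag has size at most 2, so the width is 2 − 1 = 1 and tw(G) ≤ 1. Since G has at least one edge (e.g. b–g), it is not an edgeless graph, so tw(G) ≥ 1. Combining the bounds, tw(G) = 1.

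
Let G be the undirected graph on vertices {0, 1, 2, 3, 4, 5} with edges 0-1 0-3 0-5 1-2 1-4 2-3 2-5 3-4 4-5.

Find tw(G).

3

A width-3 tree decomposition is:
Bags: B1 = {0, 1, 3, 5}  B2 = {1, 2, 3, 5}  B3 = {1, 3, 4, 5}
Tree: B1–B2, B2–B3
Every bag has size at most 4, so the width is 4 − 1 = 3 and tw(G) ≤ 3. For the lower bound: the 4 vertex sets {0,3}, {2,5}, {1}, {4} are disjoint, each induces a connected subgraph, and every pair is joined by at least one edge of G. Contracting each set to a single vertex therefore yields K_{4} as a minor, and since treewidth is minor-monotone, tw(G) ≥ tw(K_{4}) = 3. The upper and lower bounds meet at 3, so that is the treewidth.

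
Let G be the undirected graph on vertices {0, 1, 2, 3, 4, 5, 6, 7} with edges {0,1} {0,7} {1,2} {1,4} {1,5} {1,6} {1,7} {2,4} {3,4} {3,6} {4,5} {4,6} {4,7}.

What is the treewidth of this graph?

A width-2 tree decomposition is:
Bags: B1 = {1, 4, 6}  B2 = {1, 4, 7}  B3 = {1, 4, 5}  B4 = {0, 1, 7}  B5 = {3, 4, 6}  B6 = {1, 2, 4}
Tree: B1–B2, B1–B3, B2–B4, B1–B5, B2–B6
Each bag holds 3 vertices, so the decomposition has width 2, which upper-bounds the treewidth. On the other hand G contains the 3-clique {0, 1, 7}. A clique must lie in a single bag of any decomposition, so no decomposition can have width below 2. Therefore the treewidth is 2.

2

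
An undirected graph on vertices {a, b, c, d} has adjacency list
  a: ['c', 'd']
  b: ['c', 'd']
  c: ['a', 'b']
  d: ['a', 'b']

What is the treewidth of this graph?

2

A width-2 tree decomposition is:
Bags: B1 = {a, b, d}  B2 = {a, b, c}
Tree: B1–B2
Every bag has size at most 3, so the width is 3 − 1 = 2 and tw(G) ≤ 2. Since a–d–b–c–a is a cycle in G, G is not acyclic. Forests are exactly the graphs of treewidth ≤ 1, so tw(G) ≥ 2. Combining the bounds, tw(G) = 2.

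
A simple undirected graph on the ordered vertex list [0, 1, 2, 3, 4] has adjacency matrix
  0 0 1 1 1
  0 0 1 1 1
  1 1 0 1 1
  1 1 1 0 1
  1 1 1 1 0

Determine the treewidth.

A width-3 tree decomposition is:
Bags: B1 = {0, 2, 3, 4}  B2 = {1, 2, 3, 4}
Tree: B1–B2
Every bag has size at most 4, so the width is 4 − 1 = 3 and tw(G) ≤ 3. Conversely, {0, 2, 3, 4} is a clique of size 4, and the vertices of any clique must share a bag in every tree decomposition; so some bag has ≥ 4 vertices and tw(G) ≥ 3. Combining the bounds, tw(G) = 3.

3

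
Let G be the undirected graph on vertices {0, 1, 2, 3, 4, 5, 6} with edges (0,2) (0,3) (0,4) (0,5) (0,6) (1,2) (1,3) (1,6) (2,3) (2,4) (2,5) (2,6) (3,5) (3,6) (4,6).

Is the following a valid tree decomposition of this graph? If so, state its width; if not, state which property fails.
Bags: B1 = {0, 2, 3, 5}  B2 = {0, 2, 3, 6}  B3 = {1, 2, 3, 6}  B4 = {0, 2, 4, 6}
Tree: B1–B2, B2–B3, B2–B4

Every vertex of G appears in some bag (union = {0, 1, 2, 3, 4, 5, 6}); every edge is covered by a bag; and for each vertex v the set of bags containing v is connected in the bag tree. The decomposition is therefore valid. The largest bag has 4 vertices, so the width is 3.

Yes; width 3.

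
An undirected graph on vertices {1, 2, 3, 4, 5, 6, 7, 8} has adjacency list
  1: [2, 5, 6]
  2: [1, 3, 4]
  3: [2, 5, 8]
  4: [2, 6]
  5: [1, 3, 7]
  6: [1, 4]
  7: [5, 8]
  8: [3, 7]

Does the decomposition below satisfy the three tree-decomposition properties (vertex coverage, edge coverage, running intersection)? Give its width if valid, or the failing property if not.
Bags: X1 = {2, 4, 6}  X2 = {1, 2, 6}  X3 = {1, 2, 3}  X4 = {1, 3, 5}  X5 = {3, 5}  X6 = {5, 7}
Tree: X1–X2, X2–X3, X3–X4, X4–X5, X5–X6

No — vertex 8 appears in no bag.

A tree decomposition must satisfy three properties: every vertex lies in some bag; for every edge, both endpoints lie together in some bag; and for every vertex, the bags containing it form a connected subtree. Here vertex 8 appears in no bag, so the decomposition is invalid.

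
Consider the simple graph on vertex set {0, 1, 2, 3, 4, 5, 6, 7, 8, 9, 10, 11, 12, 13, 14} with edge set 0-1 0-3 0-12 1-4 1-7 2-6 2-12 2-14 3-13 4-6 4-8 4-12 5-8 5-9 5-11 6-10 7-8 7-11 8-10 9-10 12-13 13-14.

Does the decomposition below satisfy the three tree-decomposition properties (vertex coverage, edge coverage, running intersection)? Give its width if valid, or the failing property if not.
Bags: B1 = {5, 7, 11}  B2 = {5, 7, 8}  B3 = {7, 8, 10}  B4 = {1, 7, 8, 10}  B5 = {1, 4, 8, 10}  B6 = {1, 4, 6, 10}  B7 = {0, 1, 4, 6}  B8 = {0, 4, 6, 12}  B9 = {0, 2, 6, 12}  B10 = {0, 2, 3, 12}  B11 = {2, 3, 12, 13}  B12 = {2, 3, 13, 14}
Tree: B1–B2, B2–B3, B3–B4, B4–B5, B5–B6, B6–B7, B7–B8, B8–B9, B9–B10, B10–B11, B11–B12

A tree decomposition must satisfy three properties: every vertex lies in some bag; for every edge, both endpoints lie together in some bag; and for every vertex, the bags containing it form a connected subtree. Here vertex 9 appears in no bag, so the decomposition is invalid.

No — vertex 9 appears in no bag.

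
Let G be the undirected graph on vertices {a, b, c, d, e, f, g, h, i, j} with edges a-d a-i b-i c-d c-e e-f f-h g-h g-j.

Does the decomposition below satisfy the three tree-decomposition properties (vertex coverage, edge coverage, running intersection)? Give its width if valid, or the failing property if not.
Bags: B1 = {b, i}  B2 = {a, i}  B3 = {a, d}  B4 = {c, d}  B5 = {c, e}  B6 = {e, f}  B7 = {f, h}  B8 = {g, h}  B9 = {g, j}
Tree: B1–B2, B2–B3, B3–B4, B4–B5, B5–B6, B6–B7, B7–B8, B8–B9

Vertex coverage: the bags together contain {a, b, c, d, e, f, g, h, i, j}, the full vertex set. Edge coverage: each edge of G has both endpoints in at least one bag. Running intersection: for every vertex, the bags containing it form a connected subtree. All three properties hold, so this is a valid tree decomposition of width max|bag| − 1 = 1, and hence tw(G) ≤ 1.

Yes; width 1.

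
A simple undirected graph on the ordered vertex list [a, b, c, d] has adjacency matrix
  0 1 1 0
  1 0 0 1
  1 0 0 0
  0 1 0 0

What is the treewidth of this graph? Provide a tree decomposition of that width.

Each bag holds 2 vertices, so the decomposition has width 1, which upper-bounds the treewidth. Any graph with an edge has treewidth ≥ 1, and G has the edge c–a. Therefore the treewidth is 1.

Treewidth 1.
One such decomposition:
Bags: B1 = {a, c}  B2 = {a, b}  B3 = {b, d}
Tree: B1–B2, B2–B3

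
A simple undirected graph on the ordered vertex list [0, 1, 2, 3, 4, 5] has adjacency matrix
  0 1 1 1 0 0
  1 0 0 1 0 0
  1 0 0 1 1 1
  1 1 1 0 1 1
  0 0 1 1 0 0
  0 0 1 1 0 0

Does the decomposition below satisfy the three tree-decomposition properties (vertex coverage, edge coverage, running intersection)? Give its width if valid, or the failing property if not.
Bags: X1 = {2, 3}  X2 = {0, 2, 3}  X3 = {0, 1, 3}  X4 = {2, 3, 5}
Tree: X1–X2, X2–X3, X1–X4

A tree decomposition must satisfy three properties: every vertex lies in some bag; for every edge, both endpoints lie together in some bag; and for every vertex, the bags containing it form a connected subtree. Here vertex 4 appears in no bag, so the decomposition is invalid.

No — vertex 4 appears in no bag.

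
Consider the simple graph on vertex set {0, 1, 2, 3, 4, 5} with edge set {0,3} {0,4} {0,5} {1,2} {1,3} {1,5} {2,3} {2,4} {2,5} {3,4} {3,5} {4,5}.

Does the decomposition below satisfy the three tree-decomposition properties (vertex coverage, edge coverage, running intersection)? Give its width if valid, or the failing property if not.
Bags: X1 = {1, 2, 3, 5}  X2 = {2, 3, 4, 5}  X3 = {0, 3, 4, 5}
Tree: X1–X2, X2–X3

Yes; width 3.

Vertex coverage: the bags together contain {0, 1, 2, 3, 4, 5}, the full vertex set. Edge coverage: each edge of G has both endpoints in at least one bag. Running intersection: for every vertex, the bags containing it form a connected subtree. All three properties hold, so this is a valid tree decomposition of width max|bag| − 1 = 3, and hence tw(G) ≤ 3.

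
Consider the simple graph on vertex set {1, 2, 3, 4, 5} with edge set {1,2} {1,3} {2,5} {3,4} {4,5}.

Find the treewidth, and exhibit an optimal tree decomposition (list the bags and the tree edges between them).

Treewidth 2.
One such decomposition:
Bags: B1 = {2, 4, 5}  B2 = {1, 2, 4}  B3 = {1, 3, 4}
Tree: B1–B2, B2–B3

The largest bag has 3 vertices, giving width 2; this decomposition certifies tw(G) ≤ 2. The edges 4–5–2–1–3–4 form a cycle, so G is not a tree and its treewidth is at least 2. Combining the bounds, tw(G) = 2.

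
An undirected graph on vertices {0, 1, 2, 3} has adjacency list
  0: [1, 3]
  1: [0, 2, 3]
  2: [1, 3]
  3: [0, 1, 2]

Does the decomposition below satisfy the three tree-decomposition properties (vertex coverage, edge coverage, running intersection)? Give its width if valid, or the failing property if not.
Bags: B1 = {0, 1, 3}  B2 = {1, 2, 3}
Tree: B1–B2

Vertex coverage: the bags together contain {0, 1, 2, 3}, the full vertex set. Edge coverage: each edge of G has both endpoints in at least one bag. Running intersection: for every vertex, the bags containing it form a connected subtree. All three properties hold, so this is a valid tree decomposition of width max|bag| − 1 = 2, and hence tw(G) ≤ 2.

Yes; width 2.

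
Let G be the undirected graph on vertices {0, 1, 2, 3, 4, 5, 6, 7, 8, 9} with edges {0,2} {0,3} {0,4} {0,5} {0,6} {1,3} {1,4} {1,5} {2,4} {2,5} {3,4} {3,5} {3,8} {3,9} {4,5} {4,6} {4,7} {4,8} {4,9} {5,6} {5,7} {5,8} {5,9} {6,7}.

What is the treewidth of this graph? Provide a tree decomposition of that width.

The largest bag has 4 vertices, giving width 3; this decomposition certifies tw(G) ≤ 3. For the lower bound, the 4 vertices {0, 2, 4, 5} are pairwise adjacent, and any tree decomposition puts a clique entirely inside one bag — forcing width ≥ 3. Hence tw(G) = 3 exactly.

Treewidth 3.
Bags: B1 = {0, 3, 4, 5}  B2 = {3, 4, 5, 8}  B3 = {0, 4, 5, 6}  B4 = {3, 4, 5, 9}  B5 = {1, 3, 4, 5}  B6 = {4, 5, 6, 7}  B7 = {0, 2, 4, 5}
Tree: B1–B2, B1–B3, B1–B4, B1–B5, B3–B6, B3–B7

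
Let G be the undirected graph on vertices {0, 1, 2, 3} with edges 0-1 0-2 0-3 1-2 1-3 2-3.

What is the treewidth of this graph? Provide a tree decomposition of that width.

A single bag containing all 4 vertices is trivially a valid decomposition of width 3. On the other hand G contains the 4-clique {0, 1, 2, 3}. A clique must lie in a single bag of any decomposition, so no decomposition can have width below 3. Combining the bounds, tw(G) = 3.

Treewidth 3.
One such decomposition:
Bags: B1 = {0, 1, 2, 3}
Tree: (single bag)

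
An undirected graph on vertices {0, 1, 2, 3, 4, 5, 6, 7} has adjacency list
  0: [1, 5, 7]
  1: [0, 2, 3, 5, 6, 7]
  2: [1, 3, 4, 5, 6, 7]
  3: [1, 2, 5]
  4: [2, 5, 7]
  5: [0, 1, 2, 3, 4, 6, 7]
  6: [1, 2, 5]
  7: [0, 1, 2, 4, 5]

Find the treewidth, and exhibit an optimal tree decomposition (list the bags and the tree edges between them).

Treewidth 3.
One such decomposition:
Bags: B1 = {1, 2, 5, 7}  B2 = {1, 2, 3, 5}  B3 = {0, 1, 5, 7}  B4 = {2, 4, 5, 7}  B5 = {1, 2, 5, 6}
Tree: B1–B2, B1–B3, B1–B4, B2–B5

Each bag holds 4 vertices, so the decomposition has width 3, which upper-bounds the treewidth. For the lower bound, the 4 vertices {0, 1, 5, 7} are pairwise adjacent, and any tree decomposition puts a clique entirely inside one bag — forcing width ≥ 3. The upper and lower bounds meet at 3, so that is the treewidth.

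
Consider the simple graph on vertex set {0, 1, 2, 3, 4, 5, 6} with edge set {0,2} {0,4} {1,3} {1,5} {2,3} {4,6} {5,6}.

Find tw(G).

A width-2 tree decomposition is:
Bags: B1 = {4, 5, 6}  B2 = {0, 4, 5}  B3 = {0, 2, 5}  B4 = {2, 3, 5}  B5 = {1, 3, 5}
Tree: B1–B2, B2–B3, B3–B4, B4–B5
Every bag has size at most 3, so the width is 3 − 1 = 2 and tw(G) ≤ 2. For the lower bound, G contains the cycle 5–6–4–0–2–3–1–5, so G is not a forest; only forests have treewidth ≤ 1, hence tw(G) ≥ 2. Combining the bounds, tw(G) = 2.

2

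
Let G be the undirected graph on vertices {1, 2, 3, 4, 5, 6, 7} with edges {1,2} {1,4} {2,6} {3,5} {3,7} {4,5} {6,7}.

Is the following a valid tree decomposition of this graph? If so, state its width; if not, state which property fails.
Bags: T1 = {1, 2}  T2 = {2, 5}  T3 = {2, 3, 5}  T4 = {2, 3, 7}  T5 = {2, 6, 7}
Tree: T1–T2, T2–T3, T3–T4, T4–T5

No — vertex 4 appears in no bag.

A tree decomposition must satisfy three properties: every vertex lies in some bag; for every edge, both endpoints lie together in some bag; and for every vertex, the bags containing it form a connected subtree. Here vertex 4 appears in no bag, so the decomposition is invalid.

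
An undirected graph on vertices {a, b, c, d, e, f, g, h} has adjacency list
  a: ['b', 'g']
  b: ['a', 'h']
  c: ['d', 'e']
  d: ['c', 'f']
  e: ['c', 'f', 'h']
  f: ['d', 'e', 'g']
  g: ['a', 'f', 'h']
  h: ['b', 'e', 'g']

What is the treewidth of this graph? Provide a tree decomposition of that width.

Treewidth 2.
One optimal decomposition is:
Bags: B1 = {a, b, g}  B2 = {b, g, h}  B3 = {f, g, h}  B4 = {e, f, h}  B5 = {d, e, f}  B6 = {c, d, e}
Tree: B1–B2, B2–B3, B3–B4, B4–B5, B5–B6

Each bag holds 3 vertices, so the decomposition has width 2, which upper-bounds the treewidth. The edges a–b–h–g–a form a cycle, so G is not a tree and its treewidth is at least 2. Hence tw(G) = 2 exactly.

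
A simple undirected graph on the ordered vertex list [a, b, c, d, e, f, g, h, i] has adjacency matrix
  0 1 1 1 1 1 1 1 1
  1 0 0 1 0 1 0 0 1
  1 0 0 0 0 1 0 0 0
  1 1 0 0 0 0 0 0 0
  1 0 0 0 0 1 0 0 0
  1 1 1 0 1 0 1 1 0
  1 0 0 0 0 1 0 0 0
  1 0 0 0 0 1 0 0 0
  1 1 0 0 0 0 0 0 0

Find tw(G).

2

A width-2 tree decomposition is:
Bags: B1 = {a, e, f}  B2 = {a, b, f}  B3 = {a, b, i}  B4 = {a, c, f}  B5 = {a, f, g}  B6 = {a, f, h}  B7 = {a, b, d}
Tree: B1–B2, B2–B3, B1–B4, B2–B5, B2–B6, B3–B7
Every bag has size at most 3, so the width is 3 − 1 = 2 and tw(G) ≤ 2. Conversely, {a, b, d} is a clique of size 3, and the vertices of any clique must share a bag in every tree decomposition; so some bag has ≥ 3 vertices and tw(G) ≥ 2. Combining the bounds, tw(G) = 2.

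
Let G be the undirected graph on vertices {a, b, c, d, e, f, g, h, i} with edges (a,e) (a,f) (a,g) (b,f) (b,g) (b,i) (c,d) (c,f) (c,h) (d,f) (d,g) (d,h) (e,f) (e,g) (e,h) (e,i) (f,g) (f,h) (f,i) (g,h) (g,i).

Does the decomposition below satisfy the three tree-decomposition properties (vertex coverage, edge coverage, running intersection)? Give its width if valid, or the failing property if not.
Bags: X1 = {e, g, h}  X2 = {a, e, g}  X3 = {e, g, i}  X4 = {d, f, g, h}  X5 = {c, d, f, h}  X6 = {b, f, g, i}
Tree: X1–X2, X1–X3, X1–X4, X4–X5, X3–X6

No — edge (f,e) lies in no bag.

A tree decomposition must satisfy three properties: every vertex lies in some bag; for every edge, both endpoints lie together in some bag; and for every vertex, the bags containing it form a connected subtree. Here edge (f,e) lies in no bag, so the decomposition is invalid.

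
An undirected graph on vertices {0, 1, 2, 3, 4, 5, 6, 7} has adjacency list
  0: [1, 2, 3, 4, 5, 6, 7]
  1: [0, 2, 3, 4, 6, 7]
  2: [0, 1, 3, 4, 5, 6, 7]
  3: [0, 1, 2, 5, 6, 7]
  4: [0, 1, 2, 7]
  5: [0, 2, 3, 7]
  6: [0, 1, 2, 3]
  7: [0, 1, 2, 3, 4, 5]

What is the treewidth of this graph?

A width-4 tree decomposition is:
Bags: B1 = {0, 1, 2, 3, 7}  B2 = {0, 1, 2, 3, 6}  B3 = {0, 1, 2, 4, 7}  B4 = {0, 2, 3, 5, 7}
Tree: B1–B2, B1–B3, B1–B4
The largest bag has 5 vertices, giving width 4; this decomposition certifies tw(G) ≤ 4. On the other hand G contains the 5-clique {0, 1, 2, 3, 6}. A clique must lie in a single bag of any decomposition, so no decomposition can have width below 4. Therefore the treewidth is 4.

4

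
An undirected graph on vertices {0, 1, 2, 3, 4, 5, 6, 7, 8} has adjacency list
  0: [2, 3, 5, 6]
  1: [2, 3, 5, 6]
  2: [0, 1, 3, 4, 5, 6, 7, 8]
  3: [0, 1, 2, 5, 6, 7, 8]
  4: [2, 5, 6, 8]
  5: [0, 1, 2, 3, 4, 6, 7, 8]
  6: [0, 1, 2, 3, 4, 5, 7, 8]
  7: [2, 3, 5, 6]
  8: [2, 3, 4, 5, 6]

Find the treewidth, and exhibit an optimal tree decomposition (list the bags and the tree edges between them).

Each bag holds 5 vertices, so the decomposition has width 4, which upper-bounds the treewidth. Conversely, {0, 2, 3, 5, 6} is a clique of size 5, and the vertices of any clique must share a bag in every tree decomposition; so some bag has ≥ 5 vertices and tw(G) ≥ 4. Hence tw(G) = 4 exactly.

Treewidth 4.
One optimal decomposition is:
Bags: B1 = {1, 2, 3, 5, 6}  B2 = {0, 2, 3, 5, 6}  B3 = {2, 3, 5, 6, 8}  B4 = {2, 4, 5, 6, 8}  B5 = {2, 3, 5, 6, 7}
Tree: B1–B2, B2–B3, B3–B4, B2–B5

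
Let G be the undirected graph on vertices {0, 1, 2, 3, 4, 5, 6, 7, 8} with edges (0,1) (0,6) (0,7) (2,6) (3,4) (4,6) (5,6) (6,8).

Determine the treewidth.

A width-1 tree decomposition is:
Bags: B1 = {6, 8}  B2 = {0, 6}  B3 = {5, 6}  B4 = {2, 6}  B5 = {4, 6}  B6 = {3, 4}  B7 = {0, 1}  B8 = {0, 7}
Tree: B1–B2, B2–B3, B3–B4, B3–B5, B5–B6, B2–B7, B7–B8
Each bag holds 2 vertices, so the decomposition has width 1, which upper-bounds the treewidth. Any graph with an edge has treewidth ≥ 1, and G has the edge 6–8. The upper and lower bounds meet at 1, so that is the treewidth.

1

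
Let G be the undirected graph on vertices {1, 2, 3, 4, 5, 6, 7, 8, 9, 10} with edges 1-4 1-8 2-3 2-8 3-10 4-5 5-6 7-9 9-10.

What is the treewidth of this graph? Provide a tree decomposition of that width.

Every bag has size at most 2, so the width is 2 − 1 = 1 and tw(G) ≤ 1. G has an edge, so its treewidth is at least 1. Combining the bounds, tw(G) = 1.

Treewidth 1.
One optimal decomposition is:
Bags: B1 = {5, 6}  B2 = {4, 5}  B3 = {1, 4}  B4 = {1, 8}  B5 = {2, 8}  B6 = {2, 3}  B7 = {3, 10}  B8 = {9, 10}  B9 = {7, 9}
Tree: B1–B2, B2–B3, B3–B4, B4–B5, B5–B6, B6–B7, B7–B8, B8–B9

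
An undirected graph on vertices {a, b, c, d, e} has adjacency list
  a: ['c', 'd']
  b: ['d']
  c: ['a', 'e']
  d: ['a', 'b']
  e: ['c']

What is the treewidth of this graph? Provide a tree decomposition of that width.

Treewidth 1.
Bags: B1 = {a, d}  B2 = {b, d}  B3 = {a, c}  B4 = {c, e}
Tree: B1–B2, B1–B3, B3–B4

Each bag holds 2 vertices, so the decomposition has width 1, which upper-bounds the treewidth. G has an edge, so its treewidth is at least 1. Hence tw(G) = 1 exactly.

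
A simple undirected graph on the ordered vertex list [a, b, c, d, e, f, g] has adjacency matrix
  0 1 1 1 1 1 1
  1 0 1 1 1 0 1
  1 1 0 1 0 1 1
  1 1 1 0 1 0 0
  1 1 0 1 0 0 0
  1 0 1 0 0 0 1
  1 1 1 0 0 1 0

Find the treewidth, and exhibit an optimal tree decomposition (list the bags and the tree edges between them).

Treewidth 3.
Bags: B1 = {a, b, c, d}  B2 = {a, b, c, g}  B3 = {a, c, f, g}  B4 = {a, b, d, e}
Tree: B1–B2, B2–B3, B1–B4

The largest bag has 4 vertices, giving width 3; this decomposition certifies tw(G) ≤ 3. For the lower bound, the 4 vertices {a, c, f, g} are pairwise adjacent, and any tree decomposition puts a clique entirely inside one bag — forcing width ≥ 3. Hence tw(G) = 3 exactly.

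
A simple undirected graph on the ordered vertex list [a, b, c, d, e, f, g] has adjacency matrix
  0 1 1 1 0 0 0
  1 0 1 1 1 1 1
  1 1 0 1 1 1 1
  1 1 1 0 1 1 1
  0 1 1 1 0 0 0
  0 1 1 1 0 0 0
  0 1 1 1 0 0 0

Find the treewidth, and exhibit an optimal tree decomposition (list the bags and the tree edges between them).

Treewidth 3.
One optimal decomposition is:
Bags: B1 = {b, c, d, e}  B2 = {a, b, c, d}  B3 = {b, c, d, f}  B4 = {b, c, d, g}
Tree: B1–B2, B2–B3, B2–B4

Each bag holds 4 vertices, so the decomposition has width 3, which upper-bounds the treewidth. Conversely, {b, c, d, g} is a clique of size 4, and the vertices of any clique must share a bag in every tree decomposition; so some bag has ≥ 4 vertices and tw(G) ≥ 3. Combining the bounds, tw(G) = 3.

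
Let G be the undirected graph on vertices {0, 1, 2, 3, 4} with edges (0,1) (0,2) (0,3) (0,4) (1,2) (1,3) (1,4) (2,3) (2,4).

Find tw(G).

A width-3 tree decomposition is:
Bags: B1 = {0, 1, 2, 4}  B2 = {0, 1, 2, 3}
Tree: B1–B2
Each bag holds 4 vertices, so the decomposition has width 3, which upper-bounds the treewidth. For the lower bound, the 4 vertices {0, 1, 2, 3} are pairwise adjacent, and any tree decomposition puts a clique entirely inside one bag — forcing width ≥ 3. The upper and lower bounds meet at 3, so that is the treewidth.

3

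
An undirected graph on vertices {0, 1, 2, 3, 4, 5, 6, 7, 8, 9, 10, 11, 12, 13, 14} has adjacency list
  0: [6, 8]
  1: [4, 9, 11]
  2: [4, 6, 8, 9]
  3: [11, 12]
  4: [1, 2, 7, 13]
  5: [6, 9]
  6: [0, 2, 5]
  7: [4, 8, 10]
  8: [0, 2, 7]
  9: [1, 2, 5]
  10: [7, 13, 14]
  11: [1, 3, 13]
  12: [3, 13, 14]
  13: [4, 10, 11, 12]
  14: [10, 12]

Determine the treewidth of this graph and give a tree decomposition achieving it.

The largest bag has 4 vertices, giving width 3; this decomposition certifies tw(G) ≤ 3. For the lower bound: the 4 vertex sets {3,12,14}, {11}, {13}, {1,4,7,10} are disjoint, each induces a connected subgraph, and every pair is joined by at least one edge of G. Contracting each set to a single vertex therefore yields K_{4} as a minor, and since treewidth is minor-monotone, tw(G) ≥ tw(K_{4}) = 3. Hence tw(G) = 3 exactly.

Treewidth 3.
One optimal decomposition is:
Bags: B1 = {3, 11, 12, 14}  B2 = {11, 12, 13, 14}  B3 = {10, 11, 13, 14}  B4 = {1, 10, 11, 13}  B5 = {1, 4, 10, 13}  B6 = {1, 4, 7, 10}  B7 = {1, 4, 7, 9}  B8 = {2, 4, 7, 9}  B9 = {2, 7, 8, 9}  B10 = {2, 5, 8, 9}  B11 = {2, 5, 6, 8}  B12 = {0, 5, 6, 8}
Tree: B1–B2, B2–B3, B3–B4, B4–B5, B5–B6, B6–B7, B7–B8, B8–B9, B9–B10, B10–B11, B11–B12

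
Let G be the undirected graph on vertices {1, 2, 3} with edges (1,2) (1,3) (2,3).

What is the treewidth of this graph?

2

A width-2 tree decomposition is:
Bags: B1 = {1, 2, 3}
Tree: (single bag)
A single bag containing all 3 vertices is trivially a valid decomposition of width 2. Conversely, {1, 2, 3} is a clique of size 3, and the vertices of any clique must share a bag in every tree decomposition; so some bag has ≥ 3 vertices and tw(G) ≥ 2. The upper and lower bounds meet at 2, so that is the treewidth.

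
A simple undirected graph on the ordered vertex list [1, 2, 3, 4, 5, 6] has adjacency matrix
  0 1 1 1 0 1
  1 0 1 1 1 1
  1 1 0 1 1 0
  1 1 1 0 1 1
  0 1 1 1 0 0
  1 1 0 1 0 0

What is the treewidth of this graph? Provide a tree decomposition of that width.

Every bag has size at most 4, so the width is 4 − 1 = 3 and tw(G) ≤ 3. For the lower bound, the 4 vertices {1, 2, 3, 4} are pairwise adjacent, and any tree decomposition puts a clique entirely inside one bag — forcing width ≥ 3. Combining the bounds, tw(G) = 3.

Treewidth 3.
One such decomposition:
Bags: B1 = {1, 2, 4, 6}  B2 = {1, 2, 3, 4}  B3 = {2, 3, 4, 5}
Tree: B1–B2, B2–B3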